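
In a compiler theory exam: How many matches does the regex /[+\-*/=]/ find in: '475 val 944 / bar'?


Pattern: /[+\-*/=]/ (operators)
Input: '475 val 944 / bar'
Scanning for matches:
  Match 1: '/'
Total matches: 1

1


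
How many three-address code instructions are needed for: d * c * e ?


Expression: d * c * e
Generating three-address code (respecting * over +/- precedence):
  Instruction 1: t1 = d * c
  Instruction 2: t2 = t1 * e
Total instructions: 2

2


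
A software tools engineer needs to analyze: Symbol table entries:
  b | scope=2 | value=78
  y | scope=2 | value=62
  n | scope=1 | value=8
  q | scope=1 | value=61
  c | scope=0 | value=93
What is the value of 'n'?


Searching symbol table for 'n':
  b | scope=2 | value=78
  y | scope=2 | value=62
  n | scope=1 | value=8 <- MATCH
  q | scope=1 | value=61
  c | scope=0 | value=93
Found 'n' at scope 1 with value 8

8


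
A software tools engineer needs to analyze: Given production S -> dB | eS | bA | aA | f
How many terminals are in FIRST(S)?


Production: S -> dB | eS | bA | aA | f
Examining each alternative for leading terminals:
  S -> dB : first terminal = 'd'
  S -> eS : first terminal = 'e'
  S -> bA : first terminal = 'b'
  S -> aA : first terminal = 'a'
  S -> f : first terminal = 'f'
FIRST(S) = {a, b, d, e, f}
Count: 5

5


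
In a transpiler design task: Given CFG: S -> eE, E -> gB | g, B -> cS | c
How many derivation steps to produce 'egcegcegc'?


Grammar: S -> eE, E -> gB | g, B -> cS | c
Deriving 'egcegcegc':
Step 1: S -> eE => eE
Step 2: E -> gB => egB
Step 3: B -> cS => egcS
Step 4: S -> eE => egceE
Step 5: E -> gB => egcegB
Step 6: B -> cS => egcegcS
Step 7: S -> eE => egcegceE
Step 8: E -> gB => egcegcegB
Step 9: B -> c => egcegcegc
Total derivation steps: 9

9


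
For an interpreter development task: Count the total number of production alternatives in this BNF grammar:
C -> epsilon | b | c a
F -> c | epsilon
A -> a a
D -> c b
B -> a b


Counting alternatives per rule:
  C: 3 alternative(s)
  F: 2 alternative(s)
  A: 1 alternative(s)
  D: 1 alternative(s)
  B: 1 alternative(s)
Sum: 3 + 2 + 1 + 1 + 1 = 8

8


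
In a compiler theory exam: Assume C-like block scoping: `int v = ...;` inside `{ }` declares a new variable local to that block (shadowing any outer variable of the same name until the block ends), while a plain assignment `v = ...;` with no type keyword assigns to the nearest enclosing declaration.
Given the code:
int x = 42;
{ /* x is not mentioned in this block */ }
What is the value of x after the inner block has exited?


Analyzing scoping rules:
Outer scope: declares x = 42
Inner block: x is neither redeclared nor assigned -> unchanged
After the block -> 42
Result: 42

42


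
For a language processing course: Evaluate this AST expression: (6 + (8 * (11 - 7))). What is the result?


Expression: (6 + (8 * (11 - 7)))
Evaluating step by step:
  11 - 7 = 4
  8 * 4 = 32
  6 + 32 = 38
Result: 38

38


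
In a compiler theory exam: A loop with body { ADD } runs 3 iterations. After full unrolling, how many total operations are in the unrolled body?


Loop body operations: ADD (1 op per iteration)
Unrolling 3 iterations:
  Iteration 1: ADD (1 ops)
  Iteration 2: ADD (1 ops)
  Iteration 3: ADD (1 ops)
Total: 3 iterations * 1 ops/iter = 3 operations

3


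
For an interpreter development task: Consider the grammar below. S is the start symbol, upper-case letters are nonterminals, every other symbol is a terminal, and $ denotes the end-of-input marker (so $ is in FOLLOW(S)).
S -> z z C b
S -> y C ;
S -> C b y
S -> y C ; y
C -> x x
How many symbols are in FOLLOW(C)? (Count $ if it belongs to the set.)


S is the start symbol and does not occur in any rule body, so FOLLOW(S) = {$}.
Examining every occurrence of C in a rule body:
  S -> z z C b : C is followed by terminal 'b' -> add 'b'
  S -> y C ; : C is followed by terminal ';' -> add ';'
  S -> C b y : C is followed by terminal 'b' -> add 'b' (already in the set)
  S -> y C ; y : C is followed by terminal ';' -> add ';' (already in the set)
  C -> x x : C does not occur in the body -> contributes nothing
FOLLOW(C) = {;, b}
Count: 2

2


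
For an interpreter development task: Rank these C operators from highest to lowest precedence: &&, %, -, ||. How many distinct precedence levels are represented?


Looking up precedence for each operator:
  && -> precedence 2
  % -> precedence 6
  - -> precedence 5
  || -> precedence 1
Sorted highest to lowest: %, -, &&, ||
Distinct precedence values: [6, 5, 2, 1]
Number of distinct levels: 4

4


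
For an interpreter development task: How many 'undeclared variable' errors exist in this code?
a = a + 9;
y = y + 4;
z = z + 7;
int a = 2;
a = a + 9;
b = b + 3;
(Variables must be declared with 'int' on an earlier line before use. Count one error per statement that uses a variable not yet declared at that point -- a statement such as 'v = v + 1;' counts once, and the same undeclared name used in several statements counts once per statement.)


Scanning code line by line:
  Line 1: use 'a' -> ERROR (undeclared)
  Line 2: use 'y' -> ERROR (undeclared)
  Line 3: use 'z' -> ERROR (undeclared)
  Line 4: declare 'a' -> declared = ['a']
  Line 5: use 'a' -> OK (declared)
  Line 6: use 'b' -> ERROR (undeclared)
Total undeclared variable errors: 4

4


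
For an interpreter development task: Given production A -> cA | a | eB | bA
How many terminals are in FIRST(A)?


Production: A -> cA | a | eB | bA
Examining each alternative for leading terminals:
  A -> cA : first terminal = 'c'
  A -> a : first terminal = 'a'
  A -> eB : first terminal = 'e'
  A -> bA : first terminal = 'b'
FIRST(A) = {a, b, c, e}
Count: 4

4


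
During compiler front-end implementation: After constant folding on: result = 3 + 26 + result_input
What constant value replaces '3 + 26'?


Identifying constant sub-expression:
  Original: result = 3 + 26 + result_input
  3 and 26 are both compile-time constants
  Evaluating: 3 + 26 = 29
  After folding: result = 29 + result_input

29


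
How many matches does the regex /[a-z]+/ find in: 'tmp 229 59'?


Pattern: /[a-z]+/ (identifiers)
Input: 'tmp 229 59'
Scanning for matches:
  Match 1: 'tmp'
Total matches: 1

1


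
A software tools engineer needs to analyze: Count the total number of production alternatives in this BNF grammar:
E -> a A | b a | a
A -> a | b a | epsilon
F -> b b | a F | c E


Counting alternatives per rule:
  E: 3 alternative(s)
  A: 3 alternative(s)
  F: 3 alternative(s)
Sum: 3 + 3 + 3 = 9

9


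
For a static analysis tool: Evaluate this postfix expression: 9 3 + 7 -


Processing tokens left to right:
Push 9, Push 3
Pop 9 and 3, compute 9 + 3 = 12, push 12
Push 7
Pop 12 and 7, compute 12 - 7 = 5, push 5
Stack result: 5

5


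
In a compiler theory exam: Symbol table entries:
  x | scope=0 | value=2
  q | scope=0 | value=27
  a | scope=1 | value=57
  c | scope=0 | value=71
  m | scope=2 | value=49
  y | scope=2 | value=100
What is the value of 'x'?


Searching symbol table for 'x':
  x | scope=0 | value=2 <- MATCH
  q | scope=0 | value=27
  a | scope=1 | value=57
  c | scope=0 | value=71
  m | scope=2 | value=49
  y | scope=2 | value=100
Found 'x' at scope 0 with value 2

2


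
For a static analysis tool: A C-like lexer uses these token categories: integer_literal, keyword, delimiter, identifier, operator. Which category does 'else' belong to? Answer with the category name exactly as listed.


Token: 'else'
Checking categories:
  identifier: no
  integer_literal: no
  operator: no
  keyword: YES
  delimiter: no
Category: keyword

keyword


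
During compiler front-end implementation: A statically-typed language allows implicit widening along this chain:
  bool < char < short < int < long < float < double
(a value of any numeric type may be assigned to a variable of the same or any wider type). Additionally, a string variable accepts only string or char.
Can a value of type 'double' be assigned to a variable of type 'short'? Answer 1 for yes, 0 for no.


Target variable type: short
Source value type: double
Numeric ranks: double=6, short=2
Widening allowed iff rank(source) <= rank(target): 6 <= 2? No
Result: 0

0


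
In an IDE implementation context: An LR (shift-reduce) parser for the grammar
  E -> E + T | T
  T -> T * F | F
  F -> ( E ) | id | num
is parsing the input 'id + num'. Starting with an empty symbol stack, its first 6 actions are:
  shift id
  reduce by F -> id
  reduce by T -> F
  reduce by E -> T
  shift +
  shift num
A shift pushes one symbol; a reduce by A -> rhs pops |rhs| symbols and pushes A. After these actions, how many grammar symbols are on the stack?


Tracking the symbol stack through each action:
  Action 1: shift 'id' : push -> stack = [id] (size 1)
  Action 2: reduce by F -> id : pop 1, push F -> stack = [F] (size 1)
  Action 3: reduce by T -> F : pop 1, push T -> stack = [T] (size 1)
  Action 4: reduce by E -> T : pop 1, push E -> stack = [E] (size 1)
  Action 5: shift '+' : push -> stack = [E, +] (size 2)
  Action 6: shift 'num' : push -> stack = [E, +, num] (size 3)
Final stack size: 3

3


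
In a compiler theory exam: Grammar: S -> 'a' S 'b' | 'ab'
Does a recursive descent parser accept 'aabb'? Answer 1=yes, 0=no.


Grammar accepts strings of the form a^n b^n (n >= 1)
Word: 'aabb'
Counting: 2 a's and 2 b's
Check: 2 == 2? Yes
Derivation (S -> aSb applied 1 time(s), then S -> ab): S => aSb => aabb
Accepted

1


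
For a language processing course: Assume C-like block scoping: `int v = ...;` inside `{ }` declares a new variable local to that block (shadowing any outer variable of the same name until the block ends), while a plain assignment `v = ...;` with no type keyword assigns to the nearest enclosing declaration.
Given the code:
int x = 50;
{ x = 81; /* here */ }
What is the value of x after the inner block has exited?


Analyzing scoping rules:
Outer scope: declares x = 50
Inner block: 'x = 81;' has no type keyword, so it is an assignment to the outer x (no shadowing)
The assignment changed the outer variable itself, so the new value persists after the block -> 81
Result: 81

81


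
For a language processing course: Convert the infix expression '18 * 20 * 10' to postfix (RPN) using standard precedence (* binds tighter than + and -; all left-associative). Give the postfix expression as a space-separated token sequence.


Applying the shunting-yard algorithm:
  Operand 18 -> output
  Push '*' onto operator stack -> op-stack: [*]
  Operand 20 -> output
  See '*' (prec 2); top '*' (prec 2) >= it -> pop '*' to output
  Push '*' onto operator stack -> op-stack: [*]
  Operand 10 -> output
  End of input: pop '*' to output
Postfix result: 18 20 * 10 *

18 20 * 10 *


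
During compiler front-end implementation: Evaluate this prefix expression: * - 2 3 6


Parsing prefix expression: * - 2 3 6
Step 1: Innermost operation '- 2 3'
  2 - 3 = -1
Step 2: Outer operation '* [-1] 6'
  -1 * 6 = -6

-6


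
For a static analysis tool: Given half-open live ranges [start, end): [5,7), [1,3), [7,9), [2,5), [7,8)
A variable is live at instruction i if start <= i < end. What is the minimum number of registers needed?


Live ranges:
  Var0: [5, 7)
  Var1: [1, 3)
  Var2: [7, 9)
  Var3: [2, 5)
  Var4: [7, 8)
Sweep-line events (position, delta, active):
  pos=1 start -> active=1
  pos=2 start -> active=2
  pos=3 end -> active=1
  pos=5 end -> active=0
  pos=5 start -> active=1
  pos=7 end -> active=0
  pos=7 start -> active=1
  pos=7 start -> active=2
  pos=8 end -> active=1
  pos=9 end -> active=0
Maximum simultaneous active: 2
Minimum registers needed: 2

2


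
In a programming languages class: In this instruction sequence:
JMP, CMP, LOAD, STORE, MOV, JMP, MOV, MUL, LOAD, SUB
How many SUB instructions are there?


Scanning instruction sequence for SUB:
  Position 1: JMP
  Position 2: CMP
  Position 3: LOAD
  Position 4: STORE
  Position 5: MOV
  Position 6: JMP
  Position 7: MOV
  Position 8: MUL
  Position 9: LOAD
  Position 10: SUB <- MATCH
Matches at positions: [10]
Total SUB count: 1

1


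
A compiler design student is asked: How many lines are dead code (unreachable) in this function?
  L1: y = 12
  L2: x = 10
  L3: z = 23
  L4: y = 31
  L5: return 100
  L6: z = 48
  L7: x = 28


Analyzing control flow:
  L1: reachable (before return)
  L2: reachable (before return)
  L3: reachable (before return)
  L4: reachable (before return)
  L5: reachable (return statement)
  L6: DEAD (after return at L5)
  L7: DEAD (after return at L5)
Return at L5, total lines = 7
Dead lines: L6 through L7
Count: 2

2


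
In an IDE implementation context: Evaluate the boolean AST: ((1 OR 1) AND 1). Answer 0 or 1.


Step 1: Evaluate inner node
  1 OR 1 = 1
Step 2: Evaluate root node
  1 AND 1 = 1

1


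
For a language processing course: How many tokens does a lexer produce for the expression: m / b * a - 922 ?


Scanning 'm / b * a - 922'
Token 1: 'm' -> identifier
Token 2: '/' -> operator
Token 3: 'b' -> identifier
Token 4: '*' -> operator
Token 5: 'a' -> identifier
Token 6: '-' -> operator
Token 7: '922' -> integer_literal
Total tokens: 7

7


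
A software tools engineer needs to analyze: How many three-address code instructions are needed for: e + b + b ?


Expression: e + b + b
Generating three-address code (respecting * over +/- precedence):
  Instruction 1: t1 = e + b
  Instruction 2: t2 = t1 + b
Total instructions: 2

2


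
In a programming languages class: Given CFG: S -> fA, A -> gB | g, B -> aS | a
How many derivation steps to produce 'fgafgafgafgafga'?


Grammar: S -> fA, A -> gB | g, B -> aS | a
Deriving 'fgafgafgafgafga':
Step 1: S -> fA => fA
Step 2: A -> gB => fgB
Step 3: B -> aS => fgaS
Step 4: S -> fA => fgafA
Step 5: A -> gB => fgafgB
Step 6: B -> aS => fgafgaS
Step 7: S -> fA => fgafgafA
Step 8: A -> gB => fgafgafgB
Step 9: B -> aS => fgafgafgaS
Step 10: S -> fA => fgafgafgafA
Step 11: A -> gB => fgafgafgafgB
Step 12: B -> aS => fgafgafgafgaS
Step 13: S -> fA => fgafgafgafgafA
Step 14: A -> gB => fgafgafgafgafgB
Step 15: B -> a => fgafgafgafgafga
Total derivation steps: 15

15


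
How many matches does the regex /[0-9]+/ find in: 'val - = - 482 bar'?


Pattern: /[0-9]+/ (int literals)
Input: 'val - = - 482 bar'
Scanning for matches:
  Match 1: '482'
Total matches: 1

1


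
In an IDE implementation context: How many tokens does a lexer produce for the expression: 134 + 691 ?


Scanning '134 + 691'
Token 1: '134' -> integer_literal
Token 2: '+' -> operator
Token 3: '691' -> integer_literal
Total tokens: 3

3


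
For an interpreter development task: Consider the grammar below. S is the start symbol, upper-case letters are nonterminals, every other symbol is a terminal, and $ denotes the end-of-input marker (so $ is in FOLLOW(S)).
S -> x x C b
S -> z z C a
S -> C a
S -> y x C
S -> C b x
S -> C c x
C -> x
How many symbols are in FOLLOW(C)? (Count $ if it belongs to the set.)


S is the start symbol and does not occur in any rule body, so FOLLOW(S) = {$}.
Examining every occurrence of C in a rule body:
  S -> x x C b : C is followed by terminal 'b' -> add 'b'
  S -> z z C a : C is followed by terminal 'a' -> add 'a'
  S -> C a : C is followed by terminal 'a' -> add 'a' (already in the set)
  S -> y x C : C is at the right end -> add FOLLOW(S) = {$}
  S -> C b x : C is followed by terminal 'b' -> add 'b' (already in the set)
  S -> C c x : C is followed by terminal 'c' -> add 'c'
  C -> x : C does not occur in the body -> contributes nothing
FOLLOW(C) = {a, b, c, $}
Count: 4

4


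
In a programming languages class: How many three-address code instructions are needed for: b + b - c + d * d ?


Expression: b + b - c + d * d
Generating three-address code (respecting * over +/- precedence):
  Instruction 1: t1 = d * d
  Instruction 2: t2 = b + b
  Instruction 3: t3 = t2 - c
  Instruction 4: t4 = t3 + t1
Total instructions: 4

4


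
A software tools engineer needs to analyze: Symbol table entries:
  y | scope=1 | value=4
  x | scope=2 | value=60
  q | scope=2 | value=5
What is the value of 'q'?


Searching symbol table for 'q':
  y | scope=1 | value=4
  x | scope=2 | value=60
  q | scope=2 | value=5 <- MATCH
Found 'q' at scope 2 with value 5

5


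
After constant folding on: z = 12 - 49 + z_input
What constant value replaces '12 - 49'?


Identifying constant sub-expression:
  Original: z = 12 - 49 + z_input
  12 and 49 are both compile-time constants
  Evaluating: 12 - 49 = -37
  After folding: z = -37 + z_input

-37


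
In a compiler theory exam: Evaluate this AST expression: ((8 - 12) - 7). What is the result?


Expression: ((8 - 12) - 7)
Evaluating step by step:
  8 - 12 = -4
  -4 - 7 = -11
Result: -11

-11


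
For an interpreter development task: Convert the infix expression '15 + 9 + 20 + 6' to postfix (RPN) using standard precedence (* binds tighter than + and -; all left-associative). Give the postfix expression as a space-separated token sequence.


Applying the shunting-yard algorithm:
  Operand 15 -> output
  Push '+' onto operator stack -> op-stack: [+]
  Operand 9 -> output
  See '+' (prec 1); top '+' (prec 1) >= it -> pop '+' to output
  Push '+' onto operator stack -> op-stack: [+]
  Operand 20 -> output
  See '+' (prec 1); top '+' (prec 1) >= it -> pop '+' to output
  Push '+' onto operator stack -> op-stack: [+]
  Operand 6 -> output
  End of input: pop '+' to output
Postfix result: 15 9 + 20 + 6 +

15 9 + 20 + 6 +


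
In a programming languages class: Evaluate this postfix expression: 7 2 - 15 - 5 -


Processing tokens left to right:
Push 7, Push 2
Pop 7 and 2, compute 7 - 2 = 5, push 5
Push 15
Pop 5 and 15, compute 5 - 15 = -10, push -10
Push 5
Pop -10 and 5, compute -10 - 5 = -15, push -15
Stack result: -15

-15


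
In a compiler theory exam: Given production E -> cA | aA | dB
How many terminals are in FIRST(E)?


Production: E -> cA | aA | dB
Examining each alternative for leading terminals:
  E -> cA : first terminal = 'c'
  E -> aA : first terminal = 'a'
  E -> dB : first terminal = 'd'
FIRST(E) = {a, c, d}
Count: 3

3


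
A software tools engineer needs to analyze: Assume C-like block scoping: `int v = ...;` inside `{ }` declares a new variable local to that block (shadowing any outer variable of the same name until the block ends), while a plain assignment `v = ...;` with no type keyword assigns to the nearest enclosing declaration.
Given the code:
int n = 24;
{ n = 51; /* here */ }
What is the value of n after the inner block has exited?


Analyzing scoping rules:
Outer scope: declares n = 24
Inner block: 'n = 51;' has no type keyword, so it is an assignment to the outer n (no shadowing)
The assignment changed the outer variable itself, so the new value persists after the block -> 51
Result: 51

51


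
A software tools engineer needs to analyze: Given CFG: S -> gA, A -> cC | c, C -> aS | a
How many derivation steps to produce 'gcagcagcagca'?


Grammar: S -> gA, A -> cC | c, C -> aS | a
Deriving 'gcagcagcagca':
Step 1: S -> gA => gA
Step 2: A -> cC => gcC
Step 3: C -> aS => gcaS
Step 4: S -> gA => gcagA
Step 5: A -> cC => gcagcC
Step 6: C -> aS => gcagcaS
Step 7: S -> gA => gcagcagA
Step 8: A -> cC => gcagcagcC
Step 9: C -> aS => gcagcagcaS
Step 10: S -> gA => gcagcagcagA
Step 11: A -> cC => gcagcagcagcC
Step 12: C -> a => gcagcagcagca
Total derivation steps: 12

12


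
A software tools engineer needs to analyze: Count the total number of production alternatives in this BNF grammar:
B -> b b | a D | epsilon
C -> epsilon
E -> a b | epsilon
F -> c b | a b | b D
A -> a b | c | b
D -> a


Counting alternatives per rule:
  B: 3 alternative(s)
  C: 1 alternative(s)
  E: 2 alternative(s)
  F: 3 alternative(s)
  A: 3 alternative(s)
  D: 1 alternative(s)
Sum: 3 + 1 + 2 + 3 + 3 + 1 = 13

13


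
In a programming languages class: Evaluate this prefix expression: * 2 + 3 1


Parsing prefix expression: * 2 + 3 1
Step 1: Innermost operation '+ 3 1'
  3 + 1 = 4
Step 2: Outer operation '* 2 [4]'
  2 * 4 = 8

8


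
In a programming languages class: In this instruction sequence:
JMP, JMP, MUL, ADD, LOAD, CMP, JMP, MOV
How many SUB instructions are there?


Scanning instruction sequence for SUB:
  Position 1: JMP
  Position 2: JMP
  Position 3: MUL
  Position 4: ADD
  Position 5: LOAD
  Position 6: CMP
  Position 7: JMP
  Position 8: MOV
Matches at positions: []
Total SUB count: 0

0


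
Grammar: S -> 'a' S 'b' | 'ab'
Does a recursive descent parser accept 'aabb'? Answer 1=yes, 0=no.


Grammar accepts strings of the form a^n b^n (n >= 1)
Word: 'aabb'
Counting: 2 a's and 2 b's
Check: 2 == 2? Yes
Derivation (S -> aSb applied 1 time(s), then S -> ab): S => aSb => aabb
Accepted

1


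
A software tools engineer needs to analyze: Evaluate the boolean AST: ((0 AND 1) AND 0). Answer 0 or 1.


Step 1: Evaluate inner node
  0 AND 1 = 0
Step 2: Evaluate root node
  0 AND 0 = 0

0


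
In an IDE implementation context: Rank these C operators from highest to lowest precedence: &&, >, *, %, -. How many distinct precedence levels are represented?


Looking up precedence for each operator:
  && -> precedence 2
  > -> precedence 4
  * -> precedence 6
  % -> precedence 6
  - -> precedence 5
Sorted highest to lowest: *, %, -, >, &&
Distinct precedence values: [6, 5, 4, 2]
Number of distinct levels: 4

4


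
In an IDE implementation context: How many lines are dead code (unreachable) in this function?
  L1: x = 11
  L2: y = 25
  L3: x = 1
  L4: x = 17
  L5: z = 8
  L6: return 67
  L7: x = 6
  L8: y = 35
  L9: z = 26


Analyzing control flow:
  L1: reachable (before return)
  L2: reachable (before return)
  L3: reachable (before return)
  L4: reachable (before return)
  L5: reachable (before return)
  L6: reachable (return statement)
  L7: DEAD (after return at L6)
  L8: DEAD (after return at L6)
  L9: DEAD (after return at L6)
Return at L6, total lines = 9
Dead lines: L7 through L9
Count: 3

3


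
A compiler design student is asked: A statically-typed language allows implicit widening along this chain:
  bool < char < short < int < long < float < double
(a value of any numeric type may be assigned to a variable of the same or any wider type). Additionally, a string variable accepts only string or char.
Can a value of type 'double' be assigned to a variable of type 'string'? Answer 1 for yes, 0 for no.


Target variable type: string
Source value type: double
Rule: string accepts only {string, char}
  source 'double' in {string, char}? No
Result: 0

0


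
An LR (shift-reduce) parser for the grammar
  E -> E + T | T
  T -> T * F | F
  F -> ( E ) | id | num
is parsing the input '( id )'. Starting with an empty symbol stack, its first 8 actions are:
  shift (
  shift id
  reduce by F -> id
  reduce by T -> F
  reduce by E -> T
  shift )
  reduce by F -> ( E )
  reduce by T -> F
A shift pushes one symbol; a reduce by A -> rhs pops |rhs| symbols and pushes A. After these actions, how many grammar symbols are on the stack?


Tracking the symbol stack through each action:
  Action 1: shift '(' : push -> stack = [(] (size 1)
  Action 2: shift 'id' : push -> stack = [(, id] (size 2)
  Action 3: reduce by F -> id : pop 1, push F -> stack = [(, F] (size 2)
  Action 4: reduce by T -> F : pop 1, push T -> stack = [(, T] (size 2)
  Action 5: reduce by E -> T : pop 1, push E -> stack = [(, E] (size 2)
  Action 6: shift ')' : push -> stack = [(, E, )] (size 3)
  Action 7: reduce by F -> ( E ) : pop 3, push F -> stack = [F] (size 1)
  Action 8: reduce by T -> F : pop 1, push T -> stack = [T] (size 1)
Final stack size: 1

1


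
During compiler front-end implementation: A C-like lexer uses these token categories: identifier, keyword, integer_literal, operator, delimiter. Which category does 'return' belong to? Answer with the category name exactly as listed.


Token: 'return'
Checking categories:
  identifier: no
  integer_literal: no
  operator: no
  keyword: YES
  delimiter: no
Category: keyword

keyword


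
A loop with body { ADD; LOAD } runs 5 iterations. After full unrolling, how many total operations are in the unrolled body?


Loop body operations: ADD, LOAD (2 ops per iteration)
Unrolling 5 iterations:
  Iteration 1: ADD, LOAD (2 ops)
  Iteration 2: ADD, LOAD (2 ops)
  Iteration 3: ADD, LOAD (2 ops)
  Iteration 4: ADD, LOAD (2 ops)
  Iteration 5: ADD, LOAD (2 ops)
Total: 5 iterations * 2 ops/iter = 10 operations

10


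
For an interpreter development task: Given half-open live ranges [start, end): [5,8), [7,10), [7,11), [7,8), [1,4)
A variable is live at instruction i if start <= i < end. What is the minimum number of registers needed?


Live ranges:
  Var0: [5, 8)
  Var1: [7, 10)
  Var2: [7, 11)
  Var3: [7, 8)
  Var4: [1, 4)
Sweep-line events (position, delta, active):
  pos=1 start -> active=1
  pos=4 end -> active=0
  pos=5 start -> active=1
  pos=7 start -> active=2
  pos=7 start -> active=3
  pos=7 start -> active=4
  pos=8 end -> active=3
  pos=8 end -> active=2
  pos=10 end -> active=1
  pos=11 end -> active=0
Maximum simultaneous active: 4
Minimum registers needed: 4

4


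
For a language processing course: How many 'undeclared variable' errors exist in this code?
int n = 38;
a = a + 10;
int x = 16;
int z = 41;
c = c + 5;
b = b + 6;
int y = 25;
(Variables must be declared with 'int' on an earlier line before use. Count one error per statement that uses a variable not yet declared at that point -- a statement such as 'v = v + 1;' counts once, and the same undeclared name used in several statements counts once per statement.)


Scanning code line by line:
  Line 1: declare 'n' -> declared = ['n']
  Line 2: use 'a' -> ERROR (undeclared)
  Line 3: declare 'x' -> declared = ['n', 'x']
  Line 4: declare 'z' -> declared = ['n', 'x', 'z']
  Line 5: use 'c' -> ERROR (undeclared)
  Line 6: use 'b' -> ERROR (undeclared)
  Line 7: declare 'y' -> declared = ['n', 'x', 'y', 'z']
Total undeclared variable errors: 3

3


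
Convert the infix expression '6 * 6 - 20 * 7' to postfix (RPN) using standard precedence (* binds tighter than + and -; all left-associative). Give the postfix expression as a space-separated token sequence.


Applying the shunting-yard algorithm:
  Operand 6 -> output
  Push '*' onto operator stack -> op-stack: [*]
  Operand 6 -> output
  See '-' (prec 1); top '*' (prec 2) >= it -> pop '*' to output
  Push '-' onto operator stack -> op-stack: [-]
  Operand 20 -> output
  Push '*' onto operator stack -> op-stack: [-, *]
  Operand 7 -> output
  End of input: pop '*' to output
  End of input: pop '-' to output
Postfix result: 6 6 * 20 7 * -

6 6 * 20 7 * -


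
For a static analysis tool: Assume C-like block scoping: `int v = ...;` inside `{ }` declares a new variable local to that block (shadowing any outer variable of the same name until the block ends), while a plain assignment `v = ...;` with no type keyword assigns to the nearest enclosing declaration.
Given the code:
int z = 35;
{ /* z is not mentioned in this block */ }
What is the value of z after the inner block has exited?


Analyzing scoping rules:
Outer scope: declares z = 35
Inner block: z is neither redeclared nor assigned -> unchanged
After the block -> 35
Result: 35

35


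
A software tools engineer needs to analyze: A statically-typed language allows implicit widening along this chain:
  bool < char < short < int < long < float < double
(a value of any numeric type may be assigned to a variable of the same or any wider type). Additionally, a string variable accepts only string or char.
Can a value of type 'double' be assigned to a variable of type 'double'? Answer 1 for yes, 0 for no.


Target variable type: double
Source value type: double
Numeric ranks: double=6, double=6
Widening allowed iff rank(source) <= rank(target): 6 <= 6? Yes
Result: 1

1


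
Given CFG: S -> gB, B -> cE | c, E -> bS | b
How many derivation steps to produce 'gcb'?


Grammar: S -> gB, B -> cE | c, E -> bS | b
Deriving 'gcb':
Step 1: S -> gB => gB
Step 2: B -> cE => gcE
Step 3: E -> b => gcb
Total derivation steps: 3

3


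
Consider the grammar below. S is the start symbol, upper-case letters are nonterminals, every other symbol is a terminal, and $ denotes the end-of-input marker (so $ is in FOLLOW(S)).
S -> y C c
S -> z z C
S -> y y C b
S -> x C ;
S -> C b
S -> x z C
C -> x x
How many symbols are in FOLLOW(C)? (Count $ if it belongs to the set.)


S is the start symbol and does not occur in any rule body, so FOLLOW(S) = {$}.
Examining every occurrence of C in a rule body:
  S -> y C c : C is followed by terminal 'c' -> add 'c'
  S -> z z C : C is at the right end -> add FOLLOW(S) = {$}
  S -> y y C b : C is followed by terminal 'b' -> add 'b'
  S -> x C ; : C is followed by terminal ';' -> add ';'
  S -> C b : C is followed by terminal 'b' -> add 'b' (already in the set)
  S -> x z C : C is at the right end -> add FOLLOW(S) = {$} (already in the set)
  C -> x x : C does not occur in the body -> contributes nothing
FOLLOW(C) = {;, b, c, $}
Count: 4

4


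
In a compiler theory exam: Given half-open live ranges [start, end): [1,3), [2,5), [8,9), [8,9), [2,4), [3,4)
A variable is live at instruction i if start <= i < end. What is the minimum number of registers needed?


Live ranges:
  Var0: [1, 3)
  Var1: [2, 5)
  Var2: [8, 9)
  Var3: [8, 9)
  Var4: [2, 4)
  Var5: [3, 4)
Sweep-line events (position, delta, active):
  pos=1 start -> active=1
  pos=2 start -> active=2
  pos=2 start -> active=3
  pos=3 end -> active=2
  pos=3 start -> active=3
  pos=4 end -> active=2
  pos=4 end -> active=1
  pos=5 end -> active=0
  pos=8 start -> active=1
  pos=8 start -> active=2
  pos=9 end -> active=1
  pos=9 end -> active=0
Maximum simultaneous active: 3
Minimum registers needed: 3

3


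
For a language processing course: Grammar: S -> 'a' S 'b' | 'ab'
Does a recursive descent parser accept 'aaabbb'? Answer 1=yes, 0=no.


Grammar accepts strings of the form a^n b^n (n >= 1)
Word: 'aaabbb'
Counting: 3 a's and 3 b's
Check: 3 == 3? Yes
Derivation (S -> aSb applied 2 time(s), then S -> ab): S => aSb => aaSbb => aaabbb
Accepted

1


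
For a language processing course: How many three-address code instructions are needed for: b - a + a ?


Expression: b - a + a
Generating three-address code (respecting * over +/- precedence):
  Instruction 1: t1 = b - a
  Instruction 2: t2 = t1 + a
Total instructions: 2

2


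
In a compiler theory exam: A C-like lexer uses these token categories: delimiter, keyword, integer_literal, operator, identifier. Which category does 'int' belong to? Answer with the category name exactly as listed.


Token: 'int'
Checking categories:
  identifier: no
  integer_literal: no
  operator: no
  keyword: YES
  delimiter: no
Category: keyword

keyword


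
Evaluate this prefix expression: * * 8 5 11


Parsing prefix expression: * * 8 5 11
Step 1: Innermost operation '* 8 5'
  8 * 5 = 40
Step 2: Outer operation '* [40] 11'
  40 * 11 = 440

440


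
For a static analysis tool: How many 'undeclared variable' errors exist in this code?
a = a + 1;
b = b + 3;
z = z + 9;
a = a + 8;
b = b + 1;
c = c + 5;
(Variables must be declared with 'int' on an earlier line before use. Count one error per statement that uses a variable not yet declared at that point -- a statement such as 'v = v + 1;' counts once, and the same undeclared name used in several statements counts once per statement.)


Scanning code line by line:
  Line 1: use 'a' -> ERROR (undeclared)
  Line 2: use 'b' -> ERROR (undeclared)
  Line 3: use 'z' -> ERROR (undeclared)
  Line 4: use 'a' -> ERROR (undeclared)
  Line 5: use 'b' -> ERROR (undeclared)
  Line 6: use 'c' -> ERROR (undeclared)
Total undeclared variable errors: 6

6


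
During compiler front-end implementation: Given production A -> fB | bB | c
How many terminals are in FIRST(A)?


Production: A -> fB | bB | c
Examining each alternative for leading terminals:
  A -> fB : first terminal = 'f'
  A -> bB : first terminal = 'b'
  A -> c : first terminal = 'c'
FIRST(A) = {b, c, f}
Count: 3

3


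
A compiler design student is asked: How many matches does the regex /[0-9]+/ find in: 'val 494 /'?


Pattern: /[0-9]+/ (int literals)
Input: 'val 494 /'
Scanning for matches:
  Match 1: '494'
Total matches: 1

1


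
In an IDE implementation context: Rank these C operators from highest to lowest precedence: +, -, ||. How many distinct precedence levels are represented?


Looking up precedence for each operator:
  + -> precedence 5
  - -> precedence 5
  || -> precedence 1
Sorted highest to lowest: +, -, ||
Distinct precedence values: [5, 1]
Number of distinct levels: 2

2


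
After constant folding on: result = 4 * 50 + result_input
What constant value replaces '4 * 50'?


Identifying constant sub-expression:
  Original: result = 4 * 50 + result_input
  4 and 50 are both compile-time constants
  Evaluating: 4 * 50 = 200
  After folding: result = 200 + result_input

200


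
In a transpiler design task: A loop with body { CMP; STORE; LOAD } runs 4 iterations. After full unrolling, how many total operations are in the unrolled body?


Loop body operations: CMP, STORE, LOAD (3 ops per iteration)
Unrolling 4 iterations:
  Iteration 1: CMP, STORE, LOAD (3 ops)
  Iteration 2: CMP, STORE, LOAD (3 ops)
  Iteration 3: CMP, STORE, LOAD (3 ops)
  Iteration 4: CMP, STORE, LOAD (3 ops)
Total: 4 iterations * 3 ops/iter = 12 operations

12


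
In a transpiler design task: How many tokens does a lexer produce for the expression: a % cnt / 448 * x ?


Scanning 'a % cnt / 448 * x'
Token 1: 'a' -> identifier
Token 2: '%' -> operator
Token 3: 'cnt' -> identifier
Token 4: '/' -> operator
Token 5: '448' -> integer_literal
Token 6: '*' -> operator
Token 7: 'x' -> identifier
Total tokens: 7

7


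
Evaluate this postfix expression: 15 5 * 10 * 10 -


Processing tokens left to right:
Push 15, Push 5
Pop 15 and 5, compute 15 * 5 = 75, push 75
Push 10
Pop 75 and 10, compute 75 * 10 = 750, push 750
Push 10
Pop 750 and 10, compute 750 - 10 = 740, push 740
Stack result: 740

740


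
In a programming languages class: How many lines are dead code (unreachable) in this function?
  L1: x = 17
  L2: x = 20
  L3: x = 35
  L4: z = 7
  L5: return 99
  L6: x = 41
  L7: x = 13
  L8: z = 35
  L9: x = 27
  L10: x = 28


Analyzing control flow:
  L1: reachable (before return)
  L2: reachable (before return)
  L3: reachable (before return)
  L4: reachable (before return)
  L5: reachable (return statement)
  L6: DEAD (after return at L5)
  L7: DEAD (after return at L5)
  L8: DEAD (after return at L5)
  L9: DEAD (after return at L5)
  L10: DEAD (after return at L5)
Return at L5, total lines = 10
Dead lines: L6 through L10
Count: 5

5


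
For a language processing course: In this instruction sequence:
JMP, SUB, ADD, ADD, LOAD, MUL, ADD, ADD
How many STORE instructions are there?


Scanning instruction sequence for STORE:
  Position 1: JMP
  Position 2: SUB
  Position 3: ADD
  Position 4: ADD
  Position 5: LOAD
  Position 6: MUL
  Position 7: ADD
  Position 8: ADD
Matches at positions: []
Total STORE count: 0

0


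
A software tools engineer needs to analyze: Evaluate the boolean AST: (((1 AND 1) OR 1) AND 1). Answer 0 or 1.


Step 1: Evaluate inner node
  1 AND 1 = 1
Step 2: Evaluate next node
  1 OR 1 = 1
Step 3: Evaluate root node
  1 AND 1 = 1

1


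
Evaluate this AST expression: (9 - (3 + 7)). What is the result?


Expression: (9 - (3 + 7))
Evaluating step by step:
  3 + 7 = 10
  9 - 10 = -1
Result: -1

-1


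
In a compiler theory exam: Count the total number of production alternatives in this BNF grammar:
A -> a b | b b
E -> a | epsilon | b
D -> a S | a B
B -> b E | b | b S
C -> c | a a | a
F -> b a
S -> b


Counting alternatives per rule:
  A: 2 alternative(s)
  E: 3 alternative(s)
  D: 2 alternative(s)
  B: 3 alternative(s)
  C: 3 alternative(s)
  F: 1 alternative(s)
  S: 1 alternative(s)
Sum: 2 + 3 + 2 + 3 + 3 + 1 + 1 = 15

15


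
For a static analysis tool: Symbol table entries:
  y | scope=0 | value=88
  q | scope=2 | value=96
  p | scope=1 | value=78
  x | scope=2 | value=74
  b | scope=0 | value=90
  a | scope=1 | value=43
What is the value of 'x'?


Searching symbol table for 'x':
  y | scope=0 | value=88
  q | scope=2 | value=96
  p | scope=1 | value=78
  x | scope=2 | value=74 <- MATCH
  b | scope=0 | value=90
  a | scope=1 | value=43
Found 'x' at scope 2 with value 74

74


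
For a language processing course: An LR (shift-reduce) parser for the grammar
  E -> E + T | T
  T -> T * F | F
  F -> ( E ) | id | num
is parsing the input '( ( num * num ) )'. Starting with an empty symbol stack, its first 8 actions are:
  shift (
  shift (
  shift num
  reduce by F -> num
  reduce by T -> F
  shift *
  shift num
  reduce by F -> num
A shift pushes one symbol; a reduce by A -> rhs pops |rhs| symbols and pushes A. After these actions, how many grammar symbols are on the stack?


Tracking the symbol stack through each action:
  Action 1: shift '(' : push -> stack = [(] (size 1)
  Action 2: shift '(' : push -> stack = [(, (] (size 2)
  Action 3: shift 'num' : push -> stack = [(, (, num] (size 3)
  Action 4: reduce by F -> num : pop 1, push F -> stack = [(, (, F] (size 3)
  Action 5: reduce by T -> F : pop 1, push T -> stack = [(, (, T] (size 3)
  Action 6: shift '*' : push -> stack = [(, (, T, *] (size 4)
  Action 7: shift 'num' : push -> stack = [(, (, T, *, num] (size 5)
  Action 8: reduce by F -> num : pop 1, push F -> stack = [(, (, T, *, F] (size 5)
Final stack size: 5

5


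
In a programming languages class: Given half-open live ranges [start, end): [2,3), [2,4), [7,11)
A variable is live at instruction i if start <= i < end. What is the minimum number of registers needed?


Live ranges:
  Var0: [2, 3)
  Var1: [2, 4)
  Var2: [7, 11)
Sweep-line events (position, delta, active):
  pos=2 start -> active=1
  pos=2 start -> active=2
  pos=3 end -> active=1
  pos=4 end -> active=0
  pos=7 start -> active=1
  pos=11 end -> active=0
Maximum simultaneous active: 2
Minimum registers needed: 2

2


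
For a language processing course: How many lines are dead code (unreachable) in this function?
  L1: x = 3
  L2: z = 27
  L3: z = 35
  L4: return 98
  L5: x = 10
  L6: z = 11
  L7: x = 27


Analyzing control flow:
  L1: reachable (before return)
  L2: reachable (before return)
  L3: reachable (before return)
  L4: reachable (return statement)
  L5: DEAD (after return at L4)
  L6: DEAD (after return at L4)
  L7: DEAD (after return at L4)
Return at L4, total lines = 7
Dead lines: L5 through L7
Count: 3

3


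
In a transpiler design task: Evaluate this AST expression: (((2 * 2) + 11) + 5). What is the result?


Expression: (((2 * 2) + 11) + 5)
Evaluating step by step:
  2 * 2 = 4
  4 + 11 = 15
  15 + 5 = 20
Result: 20

20


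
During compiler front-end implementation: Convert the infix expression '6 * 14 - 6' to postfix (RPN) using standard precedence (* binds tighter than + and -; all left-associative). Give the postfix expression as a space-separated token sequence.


Applying the shunting-yard algorithm:
  Operand 6 -> output
  Push '*' onto operator stack -> op-stack: [*]
  Operand 14 -> output
  See '-' (prec 1); top '*' (prec 2) >= it -> pop '*' to output
  Push '-' onto operator stack -> op-stack: [-]
  Operand 6 -> output
  End of input: pop '-' to output
Postfix result: 6 14 * 6 -

6 14 * 6 -


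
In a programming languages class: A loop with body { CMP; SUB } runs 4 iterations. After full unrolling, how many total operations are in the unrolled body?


Loop body operations: CMP, SUB (2 ops per iteration)
Unrolling 4 iterations:
  Iteration 1: CMP, SUB (2 ops)
  Iteration 2: CMP, SUB (2 ops)
  Iteration 3: CMP, SUB (2 ops)
  Iteration 4: CMP, SUB (2 ops)
Total: 4 iterations * 2 ops/iter = 8 operations

8


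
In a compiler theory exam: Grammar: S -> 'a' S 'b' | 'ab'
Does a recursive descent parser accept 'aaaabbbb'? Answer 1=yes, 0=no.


Grammar accepts strings of the form a^n b^n (n >= 1)
Word: 'aaaabbbb'
Counting: 4 a's and 4 b's
Check: 4 == 4? Yes
Derivation (S -> aSb applied 3 time(s), then S -> ab): S => aSb => aaSbb => aaaSbbb => aaaabbbb
Accepted

1
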